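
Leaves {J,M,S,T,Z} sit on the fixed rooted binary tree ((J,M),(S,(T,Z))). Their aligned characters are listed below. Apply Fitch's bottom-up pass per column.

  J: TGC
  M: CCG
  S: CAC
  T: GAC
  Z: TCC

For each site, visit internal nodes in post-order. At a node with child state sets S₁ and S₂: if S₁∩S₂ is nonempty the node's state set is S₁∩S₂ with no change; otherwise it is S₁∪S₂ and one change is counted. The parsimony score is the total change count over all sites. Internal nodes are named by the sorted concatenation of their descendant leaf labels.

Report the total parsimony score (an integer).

[col 0] JM: children J:{T}, M:{C} ∪→ {C,T}; cost 1
[col 0] TZ: children T:{G}, Z:{T} ∪→ {G,T}; cost 1
[col 0] STZ: children S:{C}, TZ:{G,T} ∪→ {C,G,T}; cost 1
[col 0] JMSTZ: children JM:{C,T}, STZ:{C,G,T} ∩→ {C,T}; cost 0
[col 1] JM: children J:{G}, M:{C} ∪→ {C,G}; cost 1
[col 1] TZ: children T:{A}, Z:{C} ∪→ {A,C}; cost 1
[col 1] STZ: children S:{A}, TZ:{A,C} ∩→ {A}; cost 0
[col 1] JMSTZ: children JM:{C,G}, STZ:{A} ∪→ {A,C,G}; cost 1
[col 2] JM: children J:{C}, M:{G} ∪→ {C,G}; cost 1
[col 2] TZ: children T:{C}, Z:{C} ∩→ {C}; cost 0
[col 2] STZ: children S:{C}, TZ:{C} ∩→ {C}; cost 0
[col 2] JMSTZ: children JM:{C,G}, STZ:{C} ∩→ {C}; cost 0
per-site changes: [3, 3, 1]; total = 7

7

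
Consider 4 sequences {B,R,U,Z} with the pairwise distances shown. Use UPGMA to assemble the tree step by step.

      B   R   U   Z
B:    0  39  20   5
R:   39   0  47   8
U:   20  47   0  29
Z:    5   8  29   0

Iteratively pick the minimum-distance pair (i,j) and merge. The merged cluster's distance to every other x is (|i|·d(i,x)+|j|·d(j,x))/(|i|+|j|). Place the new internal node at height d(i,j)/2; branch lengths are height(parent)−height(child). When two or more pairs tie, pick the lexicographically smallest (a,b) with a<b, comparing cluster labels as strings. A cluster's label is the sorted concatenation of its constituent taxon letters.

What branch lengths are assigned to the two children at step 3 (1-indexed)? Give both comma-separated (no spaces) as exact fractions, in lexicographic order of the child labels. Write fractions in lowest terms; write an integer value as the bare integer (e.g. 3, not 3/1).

17/4,16

iteration 1: select B,Z (d=5); attach at lengths (5/2, 5/2); label the merged cluster BZ
  updated: d(BZ,R)=47/2, d(BZ,U)=49/2
iteration 2: select BZ,R (d=47/2); attach at lengths (37/4, 47/4); label the merged cluster BRZ
  updated: d(BRZ,U)=32
iteration 3: select BRZ,U (d=32); attach at lengths (17/4, 16); label the merged cluster BRUZ
final tree: (((B:5/2,Z:5/2):37/4,R:47/4):17/4,U:16)
total length: 185/4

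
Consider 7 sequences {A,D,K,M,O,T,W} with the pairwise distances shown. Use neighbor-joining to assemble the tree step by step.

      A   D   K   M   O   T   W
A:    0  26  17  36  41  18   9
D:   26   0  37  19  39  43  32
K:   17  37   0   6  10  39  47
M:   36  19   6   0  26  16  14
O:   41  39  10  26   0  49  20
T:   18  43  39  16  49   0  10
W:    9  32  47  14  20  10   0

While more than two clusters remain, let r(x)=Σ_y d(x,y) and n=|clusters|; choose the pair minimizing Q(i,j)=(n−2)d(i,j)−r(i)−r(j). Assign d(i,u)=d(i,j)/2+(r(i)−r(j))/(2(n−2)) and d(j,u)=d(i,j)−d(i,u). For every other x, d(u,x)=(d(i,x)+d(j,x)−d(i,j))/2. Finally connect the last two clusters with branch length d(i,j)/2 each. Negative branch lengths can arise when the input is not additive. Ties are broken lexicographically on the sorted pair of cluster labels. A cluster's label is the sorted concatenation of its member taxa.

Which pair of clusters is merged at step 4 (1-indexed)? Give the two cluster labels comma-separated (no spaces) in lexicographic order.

1. join K+O (d=10, Q=-291) ⇒ KO; edges |K|=21/10, |O|=79/10
  updated: d(A,KO)=24, d(D,KO)=33, d(KO,M)=11, d(KO,T)=39, d(KO,W)=57/2
2. join KO+M (d=11, Q=-375/2) ⇒ KMO; edges |KO|=167/16, |M|=9/16
  updated: d(A,KMO)=49/2, d(D,KMO)=41/2, d(KMO,T)=22, d(KMO,W)=63/4
3. join D+KMO (d=41/2, Q=-571/4) ⇒ DKMO; edges |D|=401/24, |KMO|=91/24
  updated: d(A,DKMO)=15, d(DKMO,T)=89/4, d(DKMO,W)=109/8
4. join A+DKMO (d=15, Q=-503/8) ⇒ ADKMO; edges |A|=169/32, |DKMO|=311/32
  updated: d(ADKMO,T)=101/8, d(ADKMO,W)=61/16
5. join ADKMO+T (d=101/8, Q=-423/16) ⇒ ADKMOT; edges |ADKMO|=103/32, |T|=301/32
  updated: d(ADKMOT,W)=19/32
6. join ADKMOT+W (d=19/32) ⇒ ADKMOTW; edges |ADKMOT|=19/64, |W|=19/64
final tree: (((A:169/32,(D:401/24,((K:21/10,O:79/10):167/16,M:9/16):91/24):311/32):103/32,T:301/32):19/64,W:19/64)
total length: 2231/32

A,DKMO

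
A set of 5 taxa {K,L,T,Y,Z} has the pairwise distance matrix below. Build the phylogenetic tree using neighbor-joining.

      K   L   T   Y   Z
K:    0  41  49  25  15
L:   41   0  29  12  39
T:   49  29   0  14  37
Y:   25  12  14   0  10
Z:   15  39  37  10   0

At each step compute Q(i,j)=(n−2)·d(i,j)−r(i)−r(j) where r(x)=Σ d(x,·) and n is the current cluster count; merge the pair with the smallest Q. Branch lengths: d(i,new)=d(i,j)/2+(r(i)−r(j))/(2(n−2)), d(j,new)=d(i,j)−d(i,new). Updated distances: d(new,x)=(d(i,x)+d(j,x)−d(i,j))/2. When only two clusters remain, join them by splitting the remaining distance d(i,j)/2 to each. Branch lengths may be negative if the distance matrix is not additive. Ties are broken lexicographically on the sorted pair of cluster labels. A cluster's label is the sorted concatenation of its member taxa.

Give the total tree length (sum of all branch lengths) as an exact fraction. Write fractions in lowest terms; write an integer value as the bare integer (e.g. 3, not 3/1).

iteration 1: select K,Z (d=15, Q=-186); attach at lengths (37/3, 8/3); label the merged cluster KZ
  updated: d(KZ,L)=65/2, d(KZ,T)=71/2, d(KZ,Y)=10
iteration 2: select KZ,Y (d=10, Q=-94); attach at lengths (31/2, -11/2); label the merged cluster KYZ
  updated: d(KYZ,L)=69/4, d(KYZ,T)=79/4
iteration 3: select KYZ,L (d=69/4, Q=-66); attach at lengths (4, 53/4); label the merged cluster KLYZ
  updated: d(KLYZ,T)=63/4
iteration 4: select KLYZ,T (d=63/4); attach at lengths (63/8, 63/8); label the merged cluster KLTYZ
final tree: ((((K:37/3,Z:8/3):31/2,Y:-11/2):4,L:53/4):63/8,T:63/8)
total length: 58

58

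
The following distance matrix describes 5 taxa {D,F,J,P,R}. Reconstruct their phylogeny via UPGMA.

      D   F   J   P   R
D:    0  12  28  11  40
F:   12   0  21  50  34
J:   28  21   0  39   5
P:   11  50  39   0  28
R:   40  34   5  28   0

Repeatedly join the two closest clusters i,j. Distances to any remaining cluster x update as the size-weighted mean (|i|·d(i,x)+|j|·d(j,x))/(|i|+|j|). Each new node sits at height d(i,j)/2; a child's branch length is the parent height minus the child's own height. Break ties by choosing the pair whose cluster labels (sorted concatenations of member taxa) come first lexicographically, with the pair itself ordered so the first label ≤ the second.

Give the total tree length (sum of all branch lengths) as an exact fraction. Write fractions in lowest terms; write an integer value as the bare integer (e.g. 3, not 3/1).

655/12

iteration 1: select J,R (d=5); attach at lengths (5/2, 5/2); label the merged cluster JR
  updated: d(D,JR)=34, d(F,JR)=55/2, d(JR,P)=67/2
iteration 2: select D,P (d=11); attach at lengths (11/2, 11/2); label the merged cluster DP
  updated: d(DP,F)=31, d(DP,JR)=135/4
iteration 3: select F,JR (d=55/2); attach at lengths (55/4, 45/4); label the merged cluster FJR
  updated: d(DP,FJR)=197/6
iteration 4: select DP,FJR (d=197/6); attach at lengths (131/12, 8/3); label the merged cluster DFJPR
final tree: ((D:11/2,P:11/2):131/12,(F:55/4,(J:5/2,R:5/2):45/4):8/3)
total length: 655/12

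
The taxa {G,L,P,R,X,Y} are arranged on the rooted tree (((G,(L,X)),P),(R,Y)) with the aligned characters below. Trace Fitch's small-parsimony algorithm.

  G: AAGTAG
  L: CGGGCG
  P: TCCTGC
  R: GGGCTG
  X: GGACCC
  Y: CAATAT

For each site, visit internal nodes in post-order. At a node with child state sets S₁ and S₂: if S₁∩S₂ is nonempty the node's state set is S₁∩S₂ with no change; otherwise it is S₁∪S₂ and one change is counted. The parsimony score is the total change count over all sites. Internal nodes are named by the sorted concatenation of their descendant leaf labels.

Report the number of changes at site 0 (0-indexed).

LX@0: {C} ∪ {G} = {C,G} (union, +1)
GLX@0: {A} ∪ {C,G} = {A,C,G} (union, +1)
GLPX@0: {A,C,G} ∪ {T} = {A,C,G,T} (union, +1)
RY@0: {G} ∪ {C} = {C,G} (union, +1)
GLPRXY@0: {A,C,G,T} ∩ {C,G} = {C,G} (intersection, +0)
LX@1: {G} ∩ {G} = {G} (intersection, +0)
GLX@1: {A} ∪ {G} = {A,G} (union, +1)
GLPX@1: {A,G} ∪ {C} = {A,C,G} (union, +1)
RY@1: {G} ∪ {A} = {A,G} (union, +1)
GLPRXY@1: {A,C,G} ∩ {A,G} = {A,G} (intersection, +0)
LX@2: {G} ∪ {A} = {A,G} (union, +1)
GLX@2: {G} ∩ {A,G} = {G} (intersection, +0)
GLPX@2: {G} ∪ {C} = {C,G} (union, +1)
RY@2: {G} ∪ {A} = {A,G} (union, +1)
GLPRXY@2: {C,G} ∩ {A,G} = {G} (intersection, +0)
LX@3: {G} ∪ {C} = {C,G} (union, +1)
GLX@3: {T} ∪ {C,G} = {C,G,T} (union, +1)
GLPX@3: {C,G,T} ∩ {T} = {T} (intersection, +0)
RY@3: {C} ∪ {T} = {C,T} (union, +1)
GLPRXY@3: {T} ∩ {C,T} = {T} (intersection, +0)
LX@4: {C} ∩ {C} = {C} (intersection, +0)
GLX@4: {A} ∪ {C} = {A,C} (union, +1)
GLPX@4: {A,C} ∪ {G} = {A,C,G} (union, +1)
RY@4: {T} ∪ {A} = {A,T} (union, +1)
GLPRXY@4: {A,C,G} ∩ {A,T} = {A} (intersection, +0)
LX@5: {G} ∪ {C} = {C,G} (union, +1)
GLX@5: {G} ∩ {C,G} = {G} (intersection, +0)
GLPX@5: {G} ∪ {C} = {C,G} (union, +1)
RY@5: {G} ∪ {T} = {G,T} (union, +1)
GLPRXY@5: {C,G} ∩ {G,T} = {G} (intersection, +0)
per-site changes: [4, 3, 3, 3, 3, 3]; total = 19

4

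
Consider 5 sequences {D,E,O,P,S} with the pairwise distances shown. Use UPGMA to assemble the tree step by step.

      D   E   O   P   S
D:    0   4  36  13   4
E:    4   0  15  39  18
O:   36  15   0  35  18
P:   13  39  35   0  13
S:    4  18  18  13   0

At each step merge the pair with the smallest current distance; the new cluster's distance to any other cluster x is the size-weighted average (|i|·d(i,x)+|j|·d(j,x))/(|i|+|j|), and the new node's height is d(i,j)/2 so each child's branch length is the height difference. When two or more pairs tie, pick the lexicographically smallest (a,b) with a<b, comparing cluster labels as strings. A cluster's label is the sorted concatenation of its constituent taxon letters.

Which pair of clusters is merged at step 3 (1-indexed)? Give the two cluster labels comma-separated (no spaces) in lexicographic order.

1. join D+E (d=4) ⇒ DE; edges |D|=2, |E|=2
  updated: d(DE,O)=51/2, d(DE,P)=26, d(DE,S)=11
2. join DE+S (d=11) ⇒ DES; edges |DE|=7/2, |S|=11/2
  updated: d(DES,O)=23, d(DES,P)=65/3
3. join DES+P (d=65/3) ⇒ DEPS; edges |DES|=16/3, |P|=65/6
  updated: d(DEPS,O)=26
4. join DEPS+O (d=26) ⇒ DEOPS; edges |DEPS|=13/6, |O|=13
final tree: ((((D:2,E:2):7/2,S:11/2):16/3,P:65/6):13/6,O:13)
total length: 133/3

DES,P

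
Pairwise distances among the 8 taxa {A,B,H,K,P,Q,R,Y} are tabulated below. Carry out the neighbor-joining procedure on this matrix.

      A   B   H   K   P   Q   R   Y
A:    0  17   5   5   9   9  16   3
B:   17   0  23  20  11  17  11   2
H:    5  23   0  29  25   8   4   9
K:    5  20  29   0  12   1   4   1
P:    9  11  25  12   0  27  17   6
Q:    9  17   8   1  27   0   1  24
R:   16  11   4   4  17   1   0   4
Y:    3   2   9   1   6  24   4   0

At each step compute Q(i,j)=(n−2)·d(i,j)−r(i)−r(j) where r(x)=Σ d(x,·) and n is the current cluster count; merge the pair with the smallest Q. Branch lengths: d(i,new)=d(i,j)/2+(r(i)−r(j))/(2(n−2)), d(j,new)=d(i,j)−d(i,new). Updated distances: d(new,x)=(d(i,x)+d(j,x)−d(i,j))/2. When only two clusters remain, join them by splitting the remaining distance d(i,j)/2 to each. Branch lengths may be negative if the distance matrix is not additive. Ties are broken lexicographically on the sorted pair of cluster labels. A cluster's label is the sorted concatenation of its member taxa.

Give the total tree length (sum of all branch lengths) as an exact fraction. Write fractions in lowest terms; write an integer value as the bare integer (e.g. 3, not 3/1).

iteration 1: select K,Q (d=1, Q=-153); attach at lengths (-3/4, 7/4); label the merged cluster KQ
  updated: d(A,KQ)=13/2, d(B,KQ)=18, d(H,KQ)=18, d(KQ,P)=19, d(KQ,R)=2, d(KQ,Y)=12
iteration 2: select KQ,R (d=2, Q=-239/2); attach at lengths (63/20, -23/20); label the merged cluster KQR
  updated: d(A,KQR)=41/4, d(B,KQR)=27/2, d(H,KQR)=10, d(KQR,P)=17, d(KQR,Y)=7
iteration 3: select A,H (d=5, Q=-385/4); attach at lengths (-31/32, 191/32); label the merged cluster AH
  updated: d(AH,B)=35/2, d(AH,KQR)=61/8, d(AH,P)=29/2, d(AH,Y)=7/2
iteration 4: select AH,KQR (d=61/8, Q=-523/8); attach at lengths (167/48, 199/48); label the merged cluster AHKQR
  updated: d(AHKQR,B)=187/16, d(AHKQR,P)=191/16, d(AHKQR,Y)=23/16
iteration 5: select AHKQR,Y (d=23/16, Q=-253/8); attach at lengths (37/8, -51/16); label the merged cluster AHKQRY
  updated: d(AHKQRY,B)=49/8, d(AHKQRY,P)=33/4
iteration 6: select AHKQRY,B (d=49/8, Q=-203/8); attach at lengths (27/16, 71/16); label the merged cluster ABHKQRY
  updated: d(ABHKQRY,P)=105/16
iteration 7: select ABHKQRY,P (d=105/16); attach at lengths (105/32, 105/32); label the merged cluster ABHKPQRY
final tree: (((((A:-31/32,H:191/32):167/48,((K:-3/4,Q:7/4):63/20,R:-23/20):199/48):37/8,Y:-51/16):27/16,B:71/16):105/32,P:105/32)
total length: 119/4

119/4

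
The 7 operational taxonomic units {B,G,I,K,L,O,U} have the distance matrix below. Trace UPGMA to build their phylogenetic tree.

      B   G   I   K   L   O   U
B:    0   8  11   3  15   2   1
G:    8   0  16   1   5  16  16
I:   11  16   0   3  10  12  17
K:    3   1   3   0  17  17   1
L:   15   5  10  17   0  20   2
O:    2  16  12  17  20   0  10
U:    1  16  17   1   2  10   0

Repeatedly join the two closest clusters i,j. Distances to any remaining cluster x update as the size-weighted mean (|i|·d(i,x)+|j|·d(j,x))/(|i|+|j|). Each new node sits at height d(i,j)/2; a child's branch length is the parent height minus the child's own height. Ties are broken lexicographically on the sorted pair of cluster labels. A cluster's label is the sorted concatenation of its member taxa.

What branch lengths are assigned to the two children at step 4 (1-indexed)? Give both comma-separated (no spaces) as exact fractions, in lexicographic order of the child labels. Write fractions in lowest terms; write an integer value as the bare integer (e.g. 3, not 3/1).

1. join B+U (d=1) ⇒ BU; edges |B|=1/2, |U|=1/2
  updated: d(BU,G)=12, d(BU,I)=14, d(BU,K)=2, d(BU,L)=17/2, d(BU,O)=6
2. join G+K (d=1) ⇒ GK; edges |G|=1/2, |K|=1/2
  updated: d(BU,GK)=7, d(GK,I)=19/2, d(GK,L)=11, d(GK,O)=33/2
3. join BU+O (d=6) ⇒ BOU; edges |BU|=5/2, |O|=3
  updated: d(BOU,GK)=61/6, d(BOU,I)=40/3, d(BOU,L)=37/3
4. join GK+I (d=19/2) ⇒ GIK; edges |GK|=17/4, |I|=19/4
  updated: d(BOU,GIK)=101/9, d(GIK,L)=32/3
5. join GIK+L (d=32/3) ⇒ GIKL; edges |GIK|=7/12, |L|=16/3
  updated: d(BOU,GIKL)=23/2
6. join BOU+GIKL (d=23/2) ⇒ BGIKLOU; edges |BOU|=11/4, |GIKL|=5/12
final tree: (((B:1/2,U:1/2):5/2,O:3):11/4,(((G:1/2,K:1/2):17/4,I:19/4):7/12,L:16/3):5/12)
total length: 307/12

17/4,19/4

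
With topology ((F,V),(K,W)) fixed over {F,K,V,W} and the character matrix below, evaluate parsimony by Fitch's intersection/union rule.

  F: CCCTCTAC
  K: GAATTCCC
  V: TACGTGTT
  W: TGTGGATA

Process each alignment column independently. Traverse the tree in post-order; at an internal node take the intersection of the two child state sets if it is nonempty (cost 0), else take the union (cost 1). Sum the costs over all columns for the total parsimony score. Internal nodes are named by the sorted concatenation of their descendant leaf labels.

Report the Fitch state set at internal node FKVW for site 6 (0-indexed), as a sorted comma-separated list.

FV@0: {C} ∪ {T} = {C,T} (union, +1)
KW@0: {G} ∪ {T} = {G,T} (union, +1)
FKVW@0: {C,T} ∩ {G,T} = {T} (intersection, +0)
FV@1: {C} ∪ {A} = {A,C} (union, +1)
KW@1: {A} ∪ {G} = {A,G} (union, +1)
FKVW@1: {A,C} ∩ {A,G} = {A} (intersection, +0)
FV@2: {C} ∩ {C} = {C} (intersection, +0)
KW@2: {A} ∪ {T} = {A,T} (union, +1)
FKVW@2: {C} ∪ {A,T} = {A,C,T} (union, +1)
FV@3: {T} ∪ {G} = {G,T} (union, +1)
KW@3: {T} ∪ {G} = {G,T} (union, +1)
FKVW@3: {G,T} ∩ {G,T} = {G,T} (intersection, +0)
FV@4: {C} ∪ {T} = {C,T} (union, +1)
KW@4: {T} ∪ {G} = {G,T} (union, +1)
FKVW@4: {C,T} ∩ {G,T} = {T} (intersection, +0)
FV@5: {T} ∪ {G} = {G,T} (union, +1)
KW@5: {C} ∪ {A} = {A,C} (union, +1)
FKVW@5: {G,T} ∪ {A,C} = {A,C,G,T} (union, +1)
FV@6: {A} ∪ {T} = {A,T} (union, +1)
KW@6: {C} ∪ {T} = {C,T} (union, +1)
FKVW@6: {A,T} ∩ {C,T} = {T} (intersection, +0)
FV@7: {C} ∪ {T} = {C,T} (union, +1)
KW@7: {C} ∪ {A} = {A,C} (union, +1)
FKVW@7: {C,T} ∩ {A,C} = {C} (intersection, +0)
per-site changes: [2, 2, 2, 2, 2, 3, 2, 2]; total = 17

T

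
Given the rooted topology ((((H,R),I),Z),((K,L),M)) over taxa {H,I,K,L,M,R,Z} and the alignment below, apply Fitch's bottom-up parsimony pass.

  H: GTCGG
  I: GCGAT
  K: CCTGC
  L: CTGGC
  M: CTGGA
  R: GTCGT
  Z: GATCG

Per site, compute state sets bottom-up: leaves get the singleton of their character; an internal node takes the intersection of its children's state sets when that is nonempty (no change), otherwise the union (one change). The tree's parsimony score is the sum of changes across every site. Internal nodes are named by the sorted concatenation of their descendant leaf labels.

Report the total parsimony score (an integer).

site 0, node HR: H={G} ∩ R={G} → {G} (+0)
site 0, node HIR: HR={G} ∩ I={G} → {G} (+0)
site 0, node HIRZ: HIR={G} ∩ Z={G} → {G} (+0)
site 0, node KL: K={C} ∩ L={C} → {C} (+0)
site 0, node KLM: KL={C} ∩ M={C} → {C} (+0)
site 0, node HIKLMRZ: HIRZ={G} ∪ KLM={C} → {C,G} (+1)
site 1, node HR: H={T} ∩ R={T} → {T} (+0)
site 1, node HIR: HR={T} ∪ I={C} → {C,T} (+1)
site 1, node HIRZ: HIR={C,T} ∪ Z={A} → {A,C,T} (+1)
site 1, node KL: K={C} ∪ L={T} → {C,T} (+1)
site 1, node KLM: KL={C,T} ∩ M={T} → {T} (+0)
site 1, node HIKLMRZ: HIRZ={A,C,T} ∩ KLM={T} → {T} (+0)
site 2, node HR: H={C} ∩ R={C} → {C} (+0)
site 2, node HIR: HR={C} ∪ I={G} → {C,G} (+1)
site 2, node HIRZ: HIR={C,G} ∪ Z={T} → {C,G,T} (+1)
site 2, node KL: K={T} ∪ L={G} → {G,T} (+1)
site 2, node KLM: KL={G,T} ∩ M={G} → {G} (+0)
site 2, node HIKLMRZ: HIRZ={C,G,T} ∩ KLM={G} → {G} (+0)
site 3, node HR: H={G} ∩ R={G} → {G} (+0)
site 3, node HIR: HR={G} ∪ I={A} → {A,G} (+1)
site 3, node HIRZ: HIR={A,G} ∪ Z={C} → {A,C,G} (+1)
site 3, node KL: K={G} ∩ L={G} → {G} (+0)
site 3, node KLM: KL={G} ∩ M={G} → {G} (+0)
site 3, node HIKLMRZ: HIRZ={A,C,G} ∩ KLM={G} → {G} (+0)
site 4, node HR: H={G} ∪ R={T} → {G,T} (+1)
site 4, node HIR: HR={G,T} ∩ I={T} → {T} (+0)
site 4, node HIRZ: HIR={T} ∪ Z={G} → {G,T} (+1)
site 4, node KL: K={C} ∩ L={C} → {C} (+0)
site 4, node KLM: KL={C} ∪ M={A} → {A,C} (+1)
site 4, node HIKLMRZ: HIRZ={G,T} ∪ KLM={A,C} → {A,C,G,T} (+1)
per-site changes: [1, 3, 3, 2, 4]; total = 13

13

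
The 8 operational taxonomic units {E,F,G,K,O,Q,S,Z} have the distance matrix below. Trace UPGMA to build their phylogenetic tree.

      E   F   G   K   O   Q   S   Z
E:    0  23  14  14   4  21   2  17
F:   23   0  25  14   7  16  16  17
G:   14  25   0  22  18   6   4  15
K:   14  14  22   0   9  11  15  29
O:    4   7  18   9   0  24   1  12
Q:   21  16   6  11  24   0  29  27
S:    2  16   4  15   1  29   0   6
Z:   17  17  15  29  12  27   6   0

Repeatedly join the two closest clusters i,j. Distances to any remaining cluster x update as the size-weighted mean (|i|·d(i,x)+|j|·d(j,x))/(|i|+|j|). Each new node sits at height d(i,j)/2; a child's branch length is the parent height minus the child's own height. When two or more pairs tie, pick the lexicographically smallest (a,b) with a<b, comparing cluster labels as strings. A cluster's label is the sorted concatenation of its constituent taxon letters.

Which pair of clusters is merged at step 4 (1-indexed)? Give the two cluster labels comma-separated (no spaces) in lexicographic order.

EOS,Z

iteration 1: select O,S (d=1); attach at lengths (1/2, 1/2); label the merged cluster OS
  updated: d(E,OS)=3, d(F,OS)=23/2, d(G,OS)=11, d(K,OS)=12, d(OS,Q)=53/2, d(OS,Z)=9
iteration 2: select E,OS (d=3); attach at lengths (3/2, 1); label the merged cluster EOS
  updated: d(EOS,F)=46/3, d(EOS,G)=12, d(EOS,K)=38/3, d(EOS,Q)=74/3, d(EOS,Z)=35/3
iteration 3: select G,Q (d=6); attach at lengths (3, 3); label the merged cluster GQ
  updated: d(EOS,GQ)=55/3, d(F,GQ)=41/2, d(GQ,K)=33/2, d(GQ,Z)=21
iteration 4: select EOS,Z (d=35/3); attach at lengths (13/3, 35/6); label the merged cluster EOSZ
  updated: d(EOSZ,F)=63/4, d(EOSZ,GQ)=19, d(EOSZ,K)=67/4
iteration 5: select F,K (d=14); attach at lengths (7, 7); label the merged cluster FK
  updated: d(EOSZ,FK)=65/4, d(FK,GQ)=37/2
iteration 6: select EOSZ,FK (d=65/4); attach at lengths (55/24, 9/8); label the merged cluster EFKOSZ
  updated: d(EFKOSZ,GQ)=113/6
iteration 7: select EFKOSZ,GQ (d=113/6); attach at lengths (31/24, 77/12); label the merged cluster EFGKOQSZ
final tree: ((((E:3/2,(O:1/2,S:1/2):1):13/3,Z:35/6):55/24,(F:7,K:7):9/8):31/24,(G:3,Q:3):77/12)
total length: 1075/24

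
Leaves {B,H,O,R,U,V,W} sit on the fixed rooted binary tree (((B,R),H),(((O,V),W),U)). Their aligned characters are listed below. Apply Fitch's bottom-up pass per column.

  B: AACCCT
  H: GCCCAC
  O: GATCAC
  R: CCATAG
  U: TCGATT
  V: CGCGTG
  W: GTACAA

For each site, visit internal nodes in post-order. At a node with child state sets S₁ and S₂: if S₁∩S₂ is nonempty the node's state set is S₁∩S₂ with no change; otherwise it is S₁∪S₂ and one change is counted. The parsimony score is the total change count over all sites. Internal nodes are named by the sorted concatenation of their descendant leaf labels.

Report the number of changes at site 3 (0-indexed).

site 0, node BR: B={A} ∪ R={C} → {A,C} (+1)
site 0, node BHR: BR={A,C} ∪ H={G} → {A,C,G} (+1)
site 0, node OV: O={G} ∪ V={C} → {C,G} (+1)
site 0, node OVW: OV={C,G} ∩ W={G} → {G} (+0)
site 0, node OUVW: OVW={G} ∪ U={T} → {G,T} (+1)
site 0, node BHORUVW: BHR={A,C,G} ∩ OUVW={G,T} → {G} (+0)
site 1, node BR: B={A} ∪ R={C} → {A,C} (+1)
site 1, node BHR: BR={A,C} ∩ H={C} → {C} (+0)
site 1, node OV: O={A} ∪ V={G} → {A,G} (+1)
site 1, node OVW: OV={A,G} ∪ W={T} → {A,G,T} (+1)
site 1, node OUVW: OVW={A,G,T} ∪ U={C} → {A,C,G,T} (+1)
site 1, node BHORUVW: BHR={C} ∩ OUVW={A,C,G,T} → {C} (+0)
site 2, node BR: B={C} ∪ R={A} → {A,C} (+1)
site 2, node BHR: BR={A,C} ∩ H={C} → {C} (+0)
site 2, node OV: O={T} ∪ V={C} → {C,T} (+1)
site 2, node OVW: OV={C,T} ∪ W={A} → {A,C,T} (+1)
site 2, node OUVW: OVW={A,C,T} ∪ U={G} → {A,C,G,T} (+1)
site 2, node BHORUVW: BHR={C} ∩ OUVW={A,C,G,T} → {C} (+0)
site 3, node BR: B={C} ∪ R={T} → {C,T} (+1)
site 3, node BHR: BR={C,T} ∩ H={C} → {C} (+0)
site 3, node OV: O={C} ∪ V={G} → {C,G} (+1)
site 3, node OVW: OV={C,G} ∩ W={C} → {C} (+0)
site 3, node OUVW: OVW={C} ∪ U={A} → {A,C} (+1)
site 3, node BHORUVW: BHR={C} ∩ OUVW={A,C} → {C} (+0)
site 4, node BR: B={C} ∪ R={A} → {A,C} (+1)
site 4, node BHR: BR={A,C} ∩ H={A} → {A} (+0)
site 4, node OV: O={A} ∪ V={T} → {A,T} (+1)
site 4, node OVW: OV={A,T} ∩ W={A} → {A} (+0)
site 4, node OUVW: OVW={A} ∪ U={T} → {A,T} (+1)
site 4, node BHORUVW: BHR={A} ∩ OUVW={A,T} → {A} (+0)
site 5, node BR: B={T} ∪ R={G} → {G,T} (+1)
site 5, node BHR: BR={G,T} ∪ H={C} → {C,G,T} (+1)
site 5, node OV: O={C} ∪ V={G} → {C,G} (+1)
site 5, node OVW: OV={C,G} ∪ W={A} → {A,C,G} (+1)
site 5, node OUVW: OVW={A,C,G} ∪ U={T} → {A,C,G,T} (+1)
site 5, node BHORUVW: BHR={C,G,T} ∩ OUVW={A,C,G,T} → {C,G,T} (+0)
per-site changes: [4, 4, 4, 3, 3, 5]; total = 23

3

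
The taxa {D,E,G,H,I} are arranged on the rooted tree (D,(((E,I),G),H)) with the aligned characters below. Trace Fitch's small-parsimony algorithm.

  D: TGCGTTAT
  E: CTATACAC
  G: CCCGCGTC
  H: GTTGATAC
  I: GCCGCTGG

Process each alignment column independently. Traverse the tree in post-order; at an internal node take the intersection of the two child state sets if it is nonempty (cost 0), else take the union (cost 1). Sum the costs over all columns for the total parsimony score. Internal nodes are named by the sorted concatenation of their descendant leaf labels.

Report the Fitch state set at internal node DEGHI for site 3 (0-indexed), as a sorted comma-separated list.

G

site 0, node EI: E={C} ∪ I={G} → {C,G} (+1)
site 0, node EGI: EI={C,G} ∩ G={C} → {C} (+0)
site 0, node EGHI: EGI={C} ∪ H={G} → {C,G} (+1)
site 0, node DEGHI: D={T} ∪ EGHI={C,G} → {C,G,T} (+1)
site 1, node EI: E={T} ∪ I={C} → {C,T} (+1)
site 1, node EGI: EI={C,T} ∩ G={C} → {C} (+0)
site 1, node EGHI: EGI={C} ∪ H={T} → {C,T} (+1)
site 1, node DEGHI: D={G} ∪ EGHI={C,T} → {C,G,T} (+1)
site 2, node EI: E={A} ∪ I={C} → {A,C} (+1)
site 2, node EGI: EI={A,C} ∩ G={C} → {C} (+0)
site 2, node EGHI: EGI={C} ∪ H={T} → {C,T} (+1)
site 2, node DEGHI: D={C} ∩ EGHI={C,T} → {C} (+0)
site 3, node EI: E={T} ∪ I={G} → {G,T} (+1)
site 3, node EGI: EI={G,T} ∩ G={G} → {G} (+0)
site 3, node EGHI: EGI={G} ∩ H={G} → {G} (+0)
site 3, node DEGHI: D={G} ∩ EGHI={G} → {G} (+0)
site 4, node EI: E={A} ∪ I={C} → {A,C} (+1)
site 4, node EGI: EI={A,C} ∩ G={C} → {C} (+0)
site 4, node EGHI: EGI={C} ∪ H={A} → {A,C} (+1)
site 4, node DEGHI: D={T} ∪ EGHI={A,C} → {A,C,T} (+1)
site 5, node EI: E={C} ∪ I={T} → {C,T} (+1)
site 5, node EGI: EI={C,T} ∪ G={G} → {C,G,T} (+1)
site 5, node EGHI: EGI={C,G,T} ∩ H={T} → {T} (+0)
site 5, node DEGHI: D={T} ∩ EGHI={T} → {T} (+0)
site 6, node EI: E={A} ∪ I={G} → {A,G} (+1)
site 6, node EGI: EI={A,G} ∪ G={T} → {A,G,T} (+1)
site 6, node EGHI: EGI={A,G,T} ∩ H={A} → {A} (+0)
site 6, node DEGHI: D={A} ∩ EGHI={A} → {A} (+0)
site 7, node EI: E={C} ∪ I={G} → {C,G} (+1)
site 7, node EGI: EI={C,G} ∩ G={C} → {C} (+0)
site 7, node EGHI: EGI={C} ∩ H={C} → {C} (+0)
site 7, node DEGHI: D={T} ∪ EGHI={C} → {C,T} (+1)
per-site changes: [3, 3, 2, 1, 3, 2, 2, 2]; total = 18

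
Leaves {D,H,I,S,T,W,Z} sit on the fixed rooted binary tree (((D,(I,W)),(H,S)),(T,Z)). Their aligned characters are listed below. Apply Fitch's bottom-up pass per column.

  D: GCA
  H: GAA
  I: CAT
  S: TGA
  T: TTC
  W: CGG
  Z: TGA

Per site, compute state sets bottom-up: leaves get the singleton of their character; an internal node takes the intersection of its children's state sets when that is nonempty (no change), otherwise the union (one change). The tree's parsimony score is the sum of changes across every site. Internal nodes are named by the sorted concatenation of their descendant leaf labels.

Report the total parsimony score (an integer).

10

IW@0: {C} ∩ {C} = {C} (intersection, +0)
DIW@0: {G} ∪ {C} = {C,G} (union, +1)
HS@0: {G} ∪ {T} = {G,T} (union, +1)
DHISW@0: {C,G} ∩ {G,T} = {G} (intersection, +0)
TZ@0: {T} ∩ {T} = {T} (intersection, +0)
DHISTWZ@0: {G} ∪ {T} = {G,T} (union, +1)
IW@1: {A} ∪ {G} = {A,G} (union, +1)
DIW@1: {C} ∪ {A,G} = {A,C,G} (union, +1)
HS@1: {A} ∪ {G} = {A,G} (union, +1)
DHISW@1: {A,C,G} ∩ {A,G} = {A,G} (intersection, +0)
TZ@1: {T} ∪ {G} = {G,T} (union, +1)
DHISTWZ@1: {A,G} ∩ {G,T} = {G} (intersection, +0)
IW@2: {T} ∪ {G} = {G,T} (union, +1)
DIW@2: {A} ∪ {G,T} = {A,G,T} (union, +1)
HS@2: {A} ∩ {A} = {A} (intersection, +0)
DHISW@2: {A,G,T} ∩ {A} = {A} (intersection, +0)
TZ@2: {C} ∪ {A} = {A,C} (union, +1)
DHISTWZ@2: {A} ∩ {A,C} = {A} (intersection, +0)
per-site changes: [3, 4, 3]; total = 10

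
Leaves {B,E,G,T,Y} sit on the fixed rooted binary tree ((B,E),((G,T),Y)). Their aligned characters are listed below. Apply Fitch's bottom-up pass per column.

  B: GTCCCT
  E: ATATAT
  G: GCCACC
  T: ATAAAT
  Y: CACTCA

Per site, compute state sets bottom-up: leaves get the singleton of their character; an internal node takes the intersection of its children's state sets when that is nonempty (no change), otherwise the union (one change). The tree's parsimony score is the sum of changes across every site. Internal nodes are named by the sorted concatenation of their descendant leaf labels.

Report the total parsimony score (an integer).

13

[col 0] BE: children B:{G}, E:{A} ∪→ {A,G}; cost 1
[col 0] GT: children G:{G}, T:{A} ∪→ {A,G}; cost 1
[col 0] GTY: children GT:{A,G}, Y:{C} ∪→ {A,C,G}; cost 1
[col 0] BEGTY: children BE:{A,G}, GTY:{A,C,G} ∩→ {A,G}; cost 0
[col 1] BE: children B:{T}, E:{T} ∩→ {T}; cost 0
[col 1] GT: children G:{C}, T:{T} ∪→ {C,T}; cost 1
[col 1] GTY: children GT:{C,T}, Y:{A} ∪→ {A,C,T}; cost 1
[col 1] BEGTY: children BE:{T}, GTY:{A,C,T} ∩→ {T}; cost 0
[col 2] BE: children B:{C}, E:{A} ∪→ {A,C}; cost 1
[col 2] GT: children G:{C}, T:{A} ∪→ {A,C}; cost 1
[col 2] GTY: children GT:{A,C}, Y:{C} ∩→ {C}; cost 0
[col 2] BEGTY: children BE:{A,C}, GTY:{C} ∩→ {C}; cost 0
[col 3] BE: children B:{C}, E:{T} ∪→ {C,T}; cost 1
[col 3] GT: children G:{A}, T:{A} ∩→ {A}; cost 0
[col 3] GTY: children GT:{A}, Y:{T} ∪→ {A,T}; cost 1
[col 3] BEGTY: children BE:{C,T}, GTY:{A,T} ∩→ {T}; cost 0
[col 4] BE: children B:{C}, E:{A} ∪→ {A,C}; cost 1
[col 4] GT: children G:{C}, T:{A} ∪→ {A,C}; cost 1
[col 4] GTY: children GT:{A,C}, Y:{C} ∩→ {C}; cost 0
[col 4] BEGTY: children BE:{A,C}, GTY:{C} ∩→ {C}; cost 0
[col 5] BE: children B:{T}, E:{T} ∩→ {T}; cost 0
[col 5] GT: children G:{C}, T:{T} ∪→ {C,T}; cost 1
[col 5] GTY: children GT:{C,T}, Y:{A} ∪→ {A,C,T}; cost 1
[col 5] BEGTY: children BE:{T}, GTY:{A,C,T} ∩→ {T}; cost 0
per-site changes: [3, 2, 2, 2, 2, 2]; total = 13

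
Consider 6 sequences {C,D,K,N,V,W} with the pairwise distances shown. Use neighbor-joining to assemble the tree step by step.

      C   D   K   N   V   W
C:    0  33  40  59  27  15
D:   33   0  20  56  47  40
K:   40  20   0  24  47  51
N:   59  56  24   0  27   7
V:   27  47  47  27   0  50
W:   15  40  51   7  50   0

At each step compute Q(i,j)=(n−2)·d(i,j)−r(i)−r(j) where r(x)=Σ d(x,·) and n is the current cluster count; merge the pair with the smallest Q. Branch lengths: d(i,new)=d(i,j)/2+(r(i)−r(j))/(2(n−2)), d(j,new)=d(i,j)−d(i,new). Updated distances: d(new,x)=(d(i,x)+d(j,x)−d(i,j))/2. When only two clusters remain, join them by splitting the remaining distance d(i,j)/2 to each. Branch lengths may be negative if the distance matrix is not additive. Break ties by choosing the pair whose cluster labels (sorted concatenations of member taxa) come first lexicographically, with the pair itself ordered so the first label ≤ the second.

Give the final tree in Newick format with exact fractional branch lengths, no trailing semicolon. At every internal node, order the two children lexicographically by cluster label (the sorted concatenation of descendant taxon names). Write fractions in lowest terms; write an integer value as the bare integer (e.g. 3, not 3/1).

1. join N+W (d=7, Q=-308) ⇒ NW; edges |N|=19/4, |W|=9/4
  updated: d(C,NW)=67/2, d(D,NW)=89/2, d(K,NW)=34, d(NW,V)=35
2. join D+K (d=20, Q=-451/2) ⇒ DK; edges |D|=127/12, |K|=113/12
  updated: d(C,DK)=53/2, d(DK,NW)=117/4, d(DK,V)=37
3. join C+V (d=27, Q=-132) ⇒ CV; edges |C|=21/2, |V|=33/2
  updated: d(CV,DK)=73/4, d(CV,NW)=83/4
4. join CV+DK (d=73/4, Q=-273/4) ⇒ CDKV; edges |CV|=39/8, |DK|=107/8
  updated: d(CDKV,NW)=127/8
5. join CDKV+NW (d=127/8) ⇒ CDKNVW; edges |CDKV|=127/16, |NW|=127/16
final tree: (((C:21/2,V:33/2):39/8,(D:127/12,K:113/12):107/8):127/16,(N:19/4,W:9/4):127/16)
total length: 705/8

(((C:21/2,V:33/2):39/8,(D:127/12,K:113/12):107/8):127/16,(N:19/4,W:9/4):127/16)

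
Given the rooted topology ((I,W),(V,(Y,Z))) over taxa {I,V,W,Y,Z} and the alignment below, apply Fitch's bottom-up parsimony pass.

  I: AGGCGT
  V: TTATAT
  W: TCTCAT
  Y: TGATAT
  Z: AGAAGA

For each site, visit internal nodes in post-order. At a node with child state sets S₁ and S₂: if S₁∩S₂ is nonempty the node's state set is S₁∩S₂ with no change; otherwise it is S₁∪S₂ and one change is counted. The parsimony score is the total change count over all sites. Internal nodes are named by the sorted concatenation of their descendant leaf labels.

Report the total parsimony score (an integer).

11

site 0, node IW: I={A} ∪ W={T} → {A,T} (+1)
site 0, node YZ: Y={T} ∪ Z={A} → {A,T} (+1)
site 0, node VYZ: V={T} ∩ YZ={A,T} → {T} (+0)
site 0, node IVWYZ: IW={A,T} ∩ VYZ={T} → {T} (+0)
site 1, node IW: I={G} ∪ W={C} → {C,G} (+1)
site 1, node YZ: Y={G} ∩ Z={G} → {G} (+0)
site 1, node VYZ: V={T} ∪ YZ={G} → {G,T} (+1)
site 1, node IVWYZ: IW={C,G} ∩ VYZ={G,T} → {G} (+0)
site 2, node IW: I={G} ∪ W={T} → {G,T} (+1)
site 2, node YZ: Y={A} ∩ Z={A} → {A} (+0)
site 2, node VYZ: V={A} ∩ YZ={A} → {A} (+0)
site 2, node IVWYZ: IW={G,T} ∪ VYZ={A} → {A,G,T} (+1)
site 3, node IW: I={C} ∩ W={C} → {C} (+0)
site 3, node YZ: Y={T} ∪ Z={A} → {A,T} (+1)
site 3, node VYZ: V={T} ∩ YZ={A,T} → {T} (+0)
site 3, node IVWYZ: IW={C} ∪ VYZ={T} → {C,T} (+1)
site 4, node IW: I={G} ∪ W={A} → {A,G} (+1)
site 4, node YZ: Y={A} ∪ Z={G} → {A,G} (+1)
site 4, node VYZ: V={A} ∩ YZ={A,G} → {A} (+0)
site 4, node IVWYZ: IW={A,G} ∩ VYZ={A} → {A} (+0)
site 5, node IW: I={T} ∩ W={T} → {T} (+0)
site 5, node YZ: Y={T} ∪ Z={A} → {A,T} (+1)
site 5, node VYZ: V={T} ∩ YZ={A,T} → {T} (+0)
site 5, node IVWYZ: IW={T} ∩ VYZ={T} → {T} (+0)
per-site changes: [2, 2, 2, 2, 2, 1]; total = 11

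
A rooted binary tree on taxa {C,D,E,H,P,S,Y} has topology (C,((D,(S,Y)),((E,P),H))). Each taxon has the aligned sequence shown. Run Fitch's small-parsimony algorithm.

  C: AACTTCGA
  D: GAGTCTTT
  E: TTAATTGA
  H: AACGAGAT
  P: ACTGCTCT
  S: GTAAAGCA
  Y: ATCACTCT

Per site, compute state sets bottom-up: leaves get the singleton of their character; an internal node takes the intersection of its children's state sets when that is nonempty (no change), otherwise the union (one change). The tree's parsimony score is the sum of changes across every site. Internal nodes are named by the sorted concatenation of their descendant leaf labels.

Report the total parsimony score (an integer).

27

SY@0: {G} ∪ {A} = {A,G} (union, +1)
DSY@0: {G} ∩ {A,G} = {G} (intersection, +0)
EP@0: {T} ∪ {A} = {A,T} (union, +1)
EHP@0: {A,T} ∩ {A} = {A} (intersection, +0)
DEHPSY@0: {G} ∪ {A} = {A,G} (union, +1)
CDEHPSY@0: {A} ∩ {A,G} = {A} (intersection, +0)
SY@1: {T} ∩ {T} = {T} (intersection, +0)
DSY@1: {A} ∪ {T} = {A,T} (union, +1)
EP@1: {T} ∪ {C} = {C,T} (union, +1)
EHP@1: {C,T} ∪ {A} = {A,C,T} (union, +1)
DEHPSY@1: {A,T} ∩ {A,C,T} = {A,T} (intersection, +0)
CDEHPSY@1: {A} ∩ {A,T} = {A} (intersection, +0)
SY@2: {A} ∪ {C} = {A,C} (union, +1)
DSY@2: {G} ∪ {A,C} = {A,C,G} (union, +1)
EP@2: {A} ∪ {T} = {A,T} (union, +1)
EHP@2: {A,T} ∪ {C} = {A,C,T} (union, +1)
DEHPSY@2: {A,C,G} ∩ {A,C,T} = {A,C} (intersection, +0)
CDEHPSY@2: {C} ∩ {A,C} = {C} (intersection, +0)
SY@3: {A} ∩ {A} = {A} (intersection, +0)
DSY@3: {T} ∪ {A} = {A,T} (union, +1)
EP@3: {A} ∪ {G} = {A,G} (union, +1)
EHP@3: {A,G} ∩ {G} = {G} (intersection, +0)
DEHPSY@3: {A,T} ∪ {G} = {A,G,T} (union, +1)
CDEHPSY@3: {T} ∩ {A,G,T} = {T} (intersection, +0)
SY@4: {A} ∪ {C} = {A,C} (union, +1)
DSY@4: {C} ∩ {A,C} = {C} (intersection, +0)
EP@4: {T} ∪ {C} = {C,T} (union, +1)
EHP@4: {C,T} ∪ {A} = {A,C,T} (union, +1)
DEHPSY@4: {C} ∩ {A,C,T} = {C} (intersection, +0)
CDEHPSY@4: {T} ∪ {C} = {C,T} (union, +1)
SY@5: {G} ∪ {T} = {G,T} (union, +1)
DSY@5: {T} ∩ {G,T} = {T} (intersection, +0)
EP@5: {T} ∩ {T} = {T} (intersection, +0)
EHP@5: {T} ∪ {G} = {G,T} (union, +1)
DEHPSY@5: {T} ∩ {G,T} = {T} (intersection, +0)
CDEHPSY@5: {C} ∪ {T} = {C,T} (union, +1)
SY@6: {C} ∩ {C} = {C} (intersection, +0)
DSY@6: {T} ∪ {C} = {C,T} (union, +1)
EP@6: {G} ∪ {C} = {C,G} (union, +1)
EHP@6: {C,G} ∪ {A} = {A,C,G} (union, +1)
DEHPSY@6: {C,T} ∩ {A,C,G} = {C} (intersection, +0)
CDEHPSY@6: {G} ∪ {C} = {C,G} (union, +1)
SY@7: {A} ∪ {T} = {A,T} (union, +1)
DSY@7: {T} ∩ {A,T} = {T} (intersection, +0)
EP@7: {A} ∪ {T} = {A,T} (union, +1)
EHP@7: {A,T} ∩ {T} = {T} (intersection, +0)
DEHPSY@7: {T} ∩ {T} = {T} (intersection, +0)
CDEHPSY@7: {A} ∪ {T} = {A,T} (union, +1)
per-site changes: [3, 3, 4, 3, 4, 3, 4, 3]; total = 27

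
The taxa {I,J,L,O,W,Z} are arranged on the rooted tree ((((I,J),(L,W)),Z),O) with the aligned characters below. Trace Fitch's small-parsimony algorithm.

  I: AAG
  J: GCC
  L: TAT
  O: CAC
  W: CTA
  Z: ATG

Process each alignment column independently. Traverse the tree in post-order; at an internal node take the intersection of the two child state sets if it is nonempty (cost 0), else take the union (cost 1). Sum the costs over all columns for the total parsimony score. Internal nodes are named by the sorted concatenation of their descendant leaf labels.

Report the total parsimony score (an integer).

11

IJ@0: {A} ∪ {G} = {A,G} (union, +1)
LW@0: {T} ∪ {C} = {C,T} (union, +1)
IJLW@0: {A,G} ∪ {C,T} = {A,C,G,T} (union, +1)
IJLWZ@0: {A,C,G,T} ∩ {A} = {A} (intersection, +0)
IJLOWZ@0: {A} ∪ {C} = {A,C} (union, +1)
IJ@1: {A} ∪ {C} = {A,C} (union, +1)
LW@1: {A} ∪ {T} = {A,T} (union, +1)
IJLW@1: {A,C} ∩ {A,T} = {A} (intersection, +0)
IJLWZ@1: {A} ∪ {T} = {A,T} (union, +1)
IJLOWZ@1: {A,T} ∩ {A} = {A} (intersection, +0)
IJ@2: {G} ∪ {C} = {C,G} (union, +1)
LW@2: {T} ∪ {A} = {A,T} (union, +1)
IJLW@2: {C,G} ∪ {A,T} = {A,C,G,T} (union, +1)
IJLWZ@2: {A,C,G,T} ∩ {G} = {G} (intersection, +0)
IJLOWZ@2: {G} ∪ {C} = {C,G} (union, +1)
per-site changes: [4, 3, 4]; total = 11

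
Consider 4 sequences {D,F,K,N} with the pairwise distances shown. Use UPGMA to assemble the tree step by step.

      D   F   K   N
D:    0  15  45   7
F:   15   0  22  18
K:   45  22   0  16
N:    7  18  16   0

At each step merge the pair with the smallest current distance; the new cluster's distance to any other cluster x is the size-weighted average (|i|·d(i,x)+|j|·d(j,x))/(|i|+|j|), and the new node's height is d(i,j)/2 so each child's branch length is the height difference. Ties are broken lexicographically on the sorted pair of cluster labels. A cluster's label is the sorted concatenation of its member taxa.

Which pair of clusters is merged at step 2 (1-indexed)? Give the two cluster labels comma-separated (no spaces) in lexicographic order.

1. join D+N (d=7) ⇒ DN; edges |D|=7/2, |N|=7/2
  updated: d(DN,F)=33/2, d(DN,K)=61/2
2. join DN+F (d=33/2) ⇒ DFN; edges |DN|=19/4, |F|=33/4
  updated: d(DFN,K)=83/3
3. join DFN+K (d=83/3) ⇒ DFKN; edges |DFN|=67/12, |K|=83/6
final tree: (((D:7/2,N:7/2):19/4,F:33/4):67/12,K:83/6)
total length: 473/12

DN,F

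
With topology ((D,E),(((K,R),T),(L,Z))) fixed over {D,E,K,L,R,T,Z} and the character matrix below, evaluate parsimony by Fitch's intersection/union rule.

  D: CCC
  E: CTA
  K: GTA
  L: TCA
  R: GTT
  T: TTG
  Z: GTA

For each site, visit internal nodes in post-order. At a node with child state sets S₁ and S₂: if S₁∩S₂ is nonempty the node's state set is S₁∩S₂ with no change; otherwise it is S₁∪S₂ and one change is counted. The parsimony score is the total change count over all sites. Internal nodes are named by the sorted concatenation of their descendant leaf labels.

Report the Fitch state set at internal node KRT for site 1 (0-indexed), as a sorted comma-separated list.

T

site 0, node DE: D={C} ∩ E={C} → {C} (+0)
site 0, node KR: K={G} ∩ R={G} → {G} (+0)
site 0, node KRT: KR={G} ∪ T={T} → {G,T} (+1)
site 0, node LZ: L={T} ∪ Z={G} → {G,T} (+1)
site 0, node KLRTZ: KRT={G,T} ∩ LZ={G,T} → {G,T} (+0)
site 0, node DEKLRTZ: DE={C} ∪ KLRTZ={G,T} → {C,G,T} (+1)
site 1, node DE: D={C} ∪ E={T} → {C,T} (+1)
site 1, node KR: K={T} ∩ R={T} → {T} (+0)
site 1, node KRT: KR={T} ∩ T={T} → {T} (+0)
site 1, node LZ: L={C} ∪ Z={T} → {C,T} (+1)
site 1, node KLRTZ: KRT={T} ∩ LZ={C,T} → {T} (+0)
site 1, node DEKLRTZ: DE={C,T} ∩ KLRTZ={T} → {T} (+0)
site 2, node DE: D={C} ∪ E={A} → {A,C} (+1)
site 2, node KR: K={A} ∪ R={T} → {A,T} (+1)
site 2, node KRT: KR={A,T} ∪ T={G} → {A,G,T} (+1)
site 2, node LZ: L={A} ∩ Z={A} → {A} (+0)
site 2, node KLRTZ: KRT={A,G,T} ∩ LZ={A} → {A} (+0)
site 2, node DEKLRTZ: DE={A,C} ∩ KLRTZ={A} → {A} (+0)
per-site changes: [3, 2, 3]; total = 8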